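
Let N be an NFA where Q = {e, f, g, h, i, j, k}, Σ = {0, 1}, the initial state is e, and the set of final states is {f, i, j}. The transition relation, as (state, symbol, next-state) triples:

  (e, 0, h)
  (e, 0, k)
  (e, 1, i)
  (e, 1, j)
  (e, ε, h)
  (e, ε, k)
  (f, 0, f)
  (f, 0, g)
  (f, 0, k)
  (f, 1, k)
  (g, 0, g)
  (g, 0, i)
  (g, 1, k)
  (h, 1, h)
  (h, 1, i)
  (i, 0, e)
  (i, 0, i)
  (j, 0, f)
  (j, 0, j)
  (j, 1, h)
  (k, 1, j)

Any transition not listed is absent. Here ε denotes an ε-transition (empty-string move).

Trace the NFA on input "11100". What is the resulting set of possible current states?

Start: ε-closure({e}) = {e, h, k}.
Read '1': {e, h, k} → {h, i, j}.
Read '1': {h, i, j} → {h, i}.
Read '1': {h, i} → {h, i}.
Read '0': {h, i} → {e, h, i, k}.
Read '0': {e, h, i, k} → {e, h, i, k}.

{e, h, i, k}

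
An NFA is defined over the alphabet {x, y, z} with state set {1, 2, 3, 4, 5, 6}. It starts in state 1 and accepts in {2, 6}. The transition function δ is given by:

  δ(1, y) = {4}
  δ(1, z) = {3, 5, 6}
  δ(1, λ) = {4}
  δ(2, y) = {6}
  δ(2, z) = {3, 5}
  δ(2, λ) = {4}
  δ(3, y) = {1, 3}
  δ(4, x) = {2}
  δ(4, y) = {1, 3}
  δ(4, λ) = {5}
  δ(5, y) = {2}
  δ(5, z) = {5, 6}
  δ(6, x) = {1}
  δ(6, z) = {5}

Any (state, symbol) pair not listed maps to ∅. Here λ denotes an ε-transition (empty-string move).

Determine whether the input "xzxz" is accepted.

Yes

Start: ε-closure({1}) = {1, 4, 5}.
Read 'x': {1, 4, 5} → {2, 4, 5}.
Read 'z': {2, 4, 5} → {3, 5, 6}.
Read 'x': {3, 5, 6} → {1, 4, 5}.
Read 'z': {1, 4, 5} → {3, 5, 6}.
The final set {3, 5, 6} contains the accepting state 6.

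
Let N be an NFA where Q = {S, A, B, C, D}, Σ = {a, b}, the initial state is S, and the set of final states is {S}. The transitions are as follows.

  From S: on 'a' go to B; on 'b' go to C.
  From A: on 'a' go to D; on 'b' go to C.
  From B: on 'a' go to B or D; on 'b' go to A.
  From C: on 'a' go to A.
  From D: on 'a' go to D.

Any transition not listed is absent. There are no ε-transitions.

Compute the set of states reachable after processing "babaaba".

Start in {S}.
Read 'b': {S} → {C}.
Read 'a': {C} → {A}.
Read 'b': {A} → {C}.
Read 'a': {C} → {A}.
Read 'a': {A} → {D}.
Read 'b': {D} → ∅.
The set is empty and remains empty for the remaining 1 symbol.

∅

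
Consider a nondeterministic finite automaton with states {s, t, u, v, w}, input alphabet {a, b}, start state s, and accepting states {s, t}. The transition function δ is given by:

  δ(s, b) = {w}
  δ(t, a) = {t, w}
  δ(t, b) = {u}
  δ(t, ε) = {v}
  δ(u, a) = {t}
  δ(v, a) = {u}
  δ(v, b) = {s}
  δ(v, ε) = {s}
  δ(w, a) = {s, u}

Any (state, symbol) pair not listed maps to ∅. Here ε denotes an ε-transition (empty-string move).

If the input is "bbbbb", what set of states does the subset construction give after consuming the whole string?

∅

Start in {s}.
Read 'b': {s} → {w}.
Read 'b': {w} → ∅.
The set is empty and remains empty for the remaining 3 symbols.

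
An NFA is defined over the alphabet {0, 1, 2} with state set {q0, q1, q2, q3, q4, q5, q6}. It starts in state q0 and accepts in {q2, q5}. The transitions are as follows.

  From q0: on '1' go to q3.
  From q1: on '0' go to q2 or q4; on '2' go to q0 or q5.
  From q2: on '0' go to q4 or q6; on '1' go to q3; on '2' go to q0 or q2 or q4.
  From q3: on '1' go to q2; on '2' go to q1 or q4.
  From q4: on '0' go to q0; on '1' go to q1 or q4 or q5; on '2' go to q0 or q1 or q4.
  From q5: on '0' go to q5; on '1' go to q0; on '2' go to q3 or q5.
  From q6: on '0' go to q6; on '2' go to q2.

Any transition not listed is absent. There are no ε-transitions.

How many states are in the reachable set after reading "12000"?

Start in {q0}.
Read '1': {q0} → {q3}.
Read '2': {q3} → {q1, q4}.
Read '0': {q1, q4} → {q0, q2, q4}.
Read '0': {q0, q2, q4} → {q0, q4, q6}.
Read '0': {q0, q4, q6} → {q0, q6}.
That set has 2 states.

2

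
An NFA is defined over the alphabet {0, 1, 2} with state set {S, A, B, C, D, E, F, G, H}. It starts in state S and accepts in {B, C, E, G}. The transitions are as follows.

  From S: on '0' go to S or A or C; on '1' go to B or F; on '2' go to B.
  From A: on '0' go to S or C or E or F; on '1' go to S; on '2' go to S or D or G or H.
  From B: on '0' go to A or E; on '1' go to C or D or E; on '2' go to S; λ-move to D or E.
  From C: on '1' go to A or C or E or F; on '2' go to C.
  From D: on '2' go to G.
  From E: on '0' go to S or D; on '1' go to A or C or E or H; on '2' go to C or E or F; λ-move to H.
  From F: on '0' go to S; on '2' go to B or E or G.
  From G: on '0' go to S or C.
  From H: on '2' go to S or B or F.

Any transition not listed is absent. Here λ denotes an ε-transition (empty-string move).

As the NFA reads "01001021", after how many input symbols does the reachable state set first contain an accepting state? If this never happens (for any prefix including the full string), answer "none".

1

Start in {S}.
Read '0': {S} → {S, A, C}.
None of the earlier sets intersect F, but {S, A, C} does.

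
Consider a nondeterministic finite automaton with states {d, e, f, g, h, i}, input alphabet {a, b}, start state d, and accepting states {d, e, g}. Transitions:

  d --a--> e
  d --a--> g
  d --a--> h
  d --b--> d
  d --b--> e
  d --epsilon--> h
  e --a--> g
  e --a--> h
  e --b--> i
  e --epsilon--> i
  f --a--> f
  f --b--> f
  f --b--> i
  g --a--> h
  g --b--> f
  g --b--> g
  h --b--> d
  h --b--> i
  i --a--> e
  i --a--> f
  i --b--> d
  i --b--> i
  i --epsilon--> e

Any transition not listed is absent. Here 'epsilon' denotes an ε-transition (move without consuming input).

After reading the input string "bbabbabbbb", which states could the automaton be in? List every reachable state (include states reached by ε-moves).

{d, e, f, g, h, i}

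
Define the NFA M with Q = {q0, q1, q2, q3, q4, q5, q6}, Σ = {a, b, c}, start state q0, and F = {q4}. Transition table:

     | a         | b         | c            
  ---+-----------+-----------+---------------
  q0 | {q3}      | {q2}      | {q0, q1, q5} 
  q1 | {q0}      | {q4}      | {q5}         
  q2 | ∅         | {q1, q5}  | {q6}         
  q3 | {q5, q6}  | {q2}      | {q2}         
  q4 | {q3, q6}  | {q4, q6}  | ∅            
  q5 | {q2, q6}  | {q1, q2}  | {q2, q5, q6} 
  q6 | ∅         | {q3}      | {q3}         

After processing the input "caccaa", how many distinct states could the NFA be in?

Start in {q0}.
Read 'c': q0→{q0, q1, q5}; now {q0, q1, q5}.
Read 'a': q0→{q3}, q1→{q0}, q5→{q2, q6}; now {q0, q2, q3, q6}.
Read 'c': q0→{q0, q1, q5}, q2→{q6}, q3→{q2}, q6→{q3}; now {q0, q1, q2, q3, q5, q6}.
Read 'c': q0→{q0, q1, q5}, q1→{q5}, q2→{q6}, q3→{q2}, q5→{q2, q5, q6}, q6→{q3}; now {q0, q1, q2, q3, q5, q6}.
Read 'a': q0→{q3}, q1→{q0}, q2→∅, q3→{q5, q6}, q5→{q2, q6}, q6→∅; now {q0, q2, q3, q5, q6}.
Read 'a': q0→{q3}, q2→∅, q3→{q5, q6}, q5→{q2, q6}, q6→∅; now {q2, q3, q5, q6}.
That set has 4 states.

4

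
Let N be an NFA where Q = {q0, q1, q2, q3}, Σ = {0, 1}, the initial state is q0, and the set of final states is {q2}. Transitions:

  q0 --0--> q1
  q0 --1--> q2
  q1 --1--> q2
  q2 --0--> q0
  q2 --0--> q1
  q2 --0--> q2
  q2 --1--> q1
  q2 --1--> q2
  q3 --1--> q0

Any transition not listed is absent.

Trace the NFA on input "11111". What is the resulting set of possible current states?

Start in {q0}.
Read '1': {q0} → {q2}.
Read '1': {q2} → {q1, q2}.
Read '1': {q1, q2} → {q1, q2}.
Read '1': {q1, q2} → {q1, q2}.
Read '1': {q1, q2} → {q1, q2}.

{q1, q2}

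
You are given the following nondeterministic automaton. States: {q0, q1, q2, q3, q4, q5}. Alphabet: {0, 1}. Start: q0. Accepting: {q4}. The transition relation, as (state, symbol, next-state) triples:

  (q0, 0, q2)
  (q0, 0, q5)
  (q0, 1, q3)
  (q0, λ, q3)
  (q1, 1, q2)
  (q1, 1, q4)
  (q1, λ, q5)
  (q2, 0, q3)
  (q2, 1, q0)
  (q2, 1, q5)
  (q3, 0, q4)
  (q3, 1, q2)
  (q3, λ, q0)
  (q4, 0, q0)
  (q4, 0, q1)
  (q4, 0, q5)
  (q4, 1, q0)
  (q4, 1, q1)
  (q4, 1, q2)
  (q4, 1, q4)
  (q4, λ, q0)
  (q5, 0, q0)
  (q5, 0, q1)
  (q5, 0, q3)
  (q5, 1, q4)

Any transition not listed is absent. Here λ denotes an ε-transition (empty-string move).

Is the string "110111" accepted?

Yes

Start: ε-closure({q0}) = {q0, q3}.
Read '1': q0→{q3}, q3→{q2}; union {q2, q3}; ε-closure = {q0, q2, q3}.
Read '1': q0→{q3}, q2→{q0, q5}, q3→{q2}; now {q0, q2, q3, q5}.
Read '0': q0→{q2, q5}, q2→{q3}, q3→{q4}, q5→{q0, q1, q3}; now {q0, q1, q2, q3, q4, q5}.
Read '1': q0→{q3}, q1→{q2, q4}, q2→{q0, q5}, q3→{q2}, q4→{q0, q1, q2, q4}, q5→{q4}; now {q0, q1, q2, q3, q4, q5}.
Read '1': q0→{q3}, q1→{q2, q4}, q2→{q0, q5}, q3→{q2}, q4→{q0, q1, q2, q4}, q5→{q4}; now {q0, q1, q2, q3, q4, q5}.
Read '1': q0→{q3}, q1→{q2, q4}, q2→{q0, q5}, q3→{q2}, q4→{q0, q1, q2, q4}, q5→{q4}; now {q0, q1, q2, q3, q4, q5}.
The final set {q0, q1, q2, q3, q4, q5} contains the accepting state q4.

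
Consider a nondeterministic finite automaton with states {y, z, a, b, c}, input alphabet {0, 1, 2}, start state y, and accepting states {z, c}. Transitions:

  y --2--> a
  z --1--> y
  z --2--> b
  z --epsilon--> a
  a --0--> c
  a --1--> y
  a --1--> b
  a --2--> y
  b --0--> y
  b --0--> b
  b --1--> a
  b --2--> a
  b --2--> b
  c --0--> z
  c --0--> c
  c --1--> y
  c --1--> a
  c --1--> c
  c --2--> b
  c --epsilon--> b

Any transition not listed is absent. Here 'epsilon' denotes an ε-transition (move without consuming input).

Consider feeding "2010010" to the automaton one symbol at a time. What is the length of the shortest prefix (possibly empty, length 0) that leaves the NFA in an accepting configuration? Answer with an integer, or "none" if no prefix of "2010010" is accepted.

2

Start in {y}.
Read '2': {y} → {a}.
Read '0': {a} → {b, c}.
None of the earlier sets intersect F, but {b, c} does.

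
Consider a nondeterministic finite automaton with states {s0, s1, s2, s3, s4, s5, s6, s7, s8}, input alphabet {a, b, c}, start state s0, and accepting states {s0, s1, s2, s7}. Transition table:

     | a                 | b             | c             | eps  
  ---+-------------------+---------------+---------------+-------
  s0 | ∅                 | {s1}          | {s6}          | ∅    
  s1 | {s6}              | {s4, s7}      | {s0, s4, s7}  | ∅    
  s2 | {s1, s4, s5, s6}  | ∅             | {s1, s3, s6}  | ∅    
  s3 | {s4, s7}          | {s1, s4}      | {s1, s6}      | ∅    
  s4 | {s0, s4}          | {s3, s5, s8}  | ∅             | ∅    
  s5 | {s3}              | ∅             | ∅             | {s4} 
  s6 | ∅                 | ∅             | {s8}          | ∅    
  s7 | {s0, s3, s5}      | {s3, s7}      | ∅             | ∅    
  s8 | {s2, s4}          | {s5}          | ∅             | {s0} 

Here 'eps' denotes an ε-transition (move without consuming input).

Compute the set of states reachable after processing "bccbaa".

∅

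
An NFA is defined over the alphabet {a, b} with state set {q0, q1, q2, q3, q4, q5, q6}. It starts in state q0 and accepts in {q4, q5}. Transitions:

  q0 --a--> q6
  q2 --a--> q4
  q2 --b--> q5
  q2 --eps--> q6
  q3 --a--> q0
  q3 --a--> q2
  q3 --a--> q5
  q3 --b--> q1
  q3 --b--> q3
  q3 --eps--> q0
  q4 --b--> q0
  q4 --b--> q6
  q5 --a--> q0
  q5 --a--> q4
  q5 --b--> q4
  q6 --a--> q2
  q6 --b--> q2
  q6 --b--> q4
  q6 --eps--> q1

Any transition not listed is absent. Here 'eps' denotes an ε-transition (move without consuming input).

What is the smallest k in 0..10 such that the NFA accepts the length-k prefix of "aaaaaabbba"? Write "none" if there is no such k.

3

Start in {q0}.
Read 'a': q0→{q6}; union {q6}; ε-closure = {q1, q6}.
Read 'a': q1→∅, q6→{q2}; union {q2}; ε-closure = {q1, q2, q6}.
Read 'a': q1→∅, q2→{q4}, q6→{q2}; union {q2, q4}; ε-closure = {q1, q2, q4, q6}.
None of the earlier sets intersect F, but {q1, q2, q4, q6} does.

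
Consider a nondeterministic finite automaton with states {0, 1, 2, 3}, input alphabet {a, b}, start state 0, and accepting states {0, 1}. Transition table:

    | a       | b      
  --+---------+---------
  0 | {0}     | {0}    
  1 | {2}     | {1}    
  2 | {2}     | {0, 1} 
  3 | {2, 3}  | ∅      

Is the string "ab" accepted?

Start in {0}.
Read 'a': 0→{0}; now {0}.
Read 'b': 0→{0}; now {0}.
The final set {0} contains the accepting state 0.

Yes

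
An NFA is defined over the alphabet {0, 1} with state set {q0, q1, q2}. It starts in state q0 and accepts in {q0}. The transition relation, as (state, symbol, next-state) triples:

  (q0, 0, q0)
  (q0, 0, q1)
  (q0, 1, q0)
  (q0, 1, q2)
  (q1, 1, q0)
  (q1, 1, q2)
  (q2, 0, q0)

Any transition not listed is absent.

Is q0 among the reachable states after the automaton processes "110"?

Start in {q0}.
Read '1': q0→{q0, q2}; now {q0, q2}.
Read '1': q0→{q0, q2}, q2→∅; now {q0, q2}.
Read '0': q0→{q0, q1}, q2→{q0}; now {q0, q1}.
State q0 is in {q0, q1}.

Yes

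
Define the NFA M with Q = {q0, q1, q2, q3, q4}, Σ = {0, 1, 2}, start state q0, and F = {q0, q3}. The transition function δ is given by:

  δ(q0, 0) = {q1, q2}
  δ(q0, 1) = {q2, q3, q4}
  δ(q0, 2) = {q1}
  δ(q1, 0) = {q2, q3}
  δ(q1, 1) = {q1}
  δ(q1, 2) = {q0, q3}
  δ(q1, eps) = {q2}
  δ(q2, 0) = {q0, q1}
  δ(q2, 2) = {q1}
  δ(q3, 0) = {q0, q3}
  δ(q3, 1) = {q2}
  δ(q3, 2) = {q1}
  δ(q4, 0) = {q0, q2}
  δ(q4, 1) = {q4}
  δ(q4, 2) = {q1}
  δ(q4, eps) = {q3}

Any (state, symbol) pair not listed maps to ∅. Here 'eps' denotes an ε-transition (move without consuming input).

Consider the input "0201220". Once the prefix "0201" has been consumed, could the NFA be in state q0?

Start in {q0}.
Read '0': q0→{q1, q2}; now {q1, q2}.
Read '2': q1→{q0, q3}, q2→{q1}; union {q0, q1, q3}; ε-closure = {q0, q1, q2, q3}.
Read '0': q0→{q1, q2}, q1→{q2, q3}, q2→{q0, q1}, q3→{q0, q3}; now {q0, q1, q2, q3}.
Read '1': q0→{q2, q3, q4}, q1→{q1}, q2→∅, q3→{q2}; now {q1, q2, q3, q4}.
State q0 is not in {q1, q2, q3, q4}.

No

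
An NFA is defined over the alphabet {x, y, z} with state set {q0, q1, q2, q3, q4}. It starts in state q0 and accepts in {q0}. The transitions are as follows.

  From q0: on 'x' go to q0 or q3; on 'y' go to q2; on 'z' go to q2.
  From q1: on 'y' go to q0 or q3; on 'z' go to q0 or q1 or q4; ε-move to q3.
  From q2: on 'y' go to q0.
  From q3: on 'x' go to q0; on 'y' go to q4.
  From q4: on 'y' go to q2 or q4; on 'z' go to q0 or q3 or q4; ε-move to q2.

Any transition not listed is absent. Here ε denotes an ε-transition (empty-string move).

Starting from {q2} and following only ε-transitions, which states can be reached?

{q2}

Begin with {q2}.
No ε-moves leave this set, so the closure equals the set itself.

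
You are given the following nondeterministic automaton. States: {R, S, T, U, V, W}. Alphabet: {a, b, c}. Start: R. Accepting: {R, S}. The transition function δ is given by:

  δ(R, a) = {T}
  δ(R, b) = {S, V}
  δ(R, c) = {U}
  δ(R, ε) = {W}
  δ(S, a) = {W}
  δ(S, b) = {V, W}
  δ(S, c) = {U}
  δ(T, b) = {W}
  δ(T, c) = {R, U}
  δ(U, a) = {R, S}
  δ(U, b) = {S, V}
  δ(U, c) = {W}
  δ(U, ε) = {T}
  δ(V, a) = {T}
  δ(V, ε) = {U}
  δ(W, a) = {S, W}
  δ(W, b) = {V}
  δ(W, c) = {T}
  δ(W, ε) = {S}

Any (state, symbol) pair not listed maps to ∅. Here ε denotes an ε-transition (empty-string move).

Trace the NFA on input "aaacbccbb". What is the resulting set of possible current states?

Start: ε-closure({R}) = {R, S, W}.
Read 'a': {R, S, W} → {S, T, W}.
Read 'a': {S, T, W} → {S, W}.
Read 'a': {S, W} → {S, W}.
Read 'c': {S, W} → {T, U}.
Read 'b': {T, U} → {S, T, U, V, W}.
Read 'c': {S, T, U, V, W} → {R, S, T, U, W}.
Read 'c': {R, S, T, U, W} → {R, S, T, U, W}.
Read 'b': {R, S, T, U, W} → {S, T, U, V, W}.
Read 'b': {S, T, U, V, W} → {S, T, U, V, W}.

{S, T, U, V, W}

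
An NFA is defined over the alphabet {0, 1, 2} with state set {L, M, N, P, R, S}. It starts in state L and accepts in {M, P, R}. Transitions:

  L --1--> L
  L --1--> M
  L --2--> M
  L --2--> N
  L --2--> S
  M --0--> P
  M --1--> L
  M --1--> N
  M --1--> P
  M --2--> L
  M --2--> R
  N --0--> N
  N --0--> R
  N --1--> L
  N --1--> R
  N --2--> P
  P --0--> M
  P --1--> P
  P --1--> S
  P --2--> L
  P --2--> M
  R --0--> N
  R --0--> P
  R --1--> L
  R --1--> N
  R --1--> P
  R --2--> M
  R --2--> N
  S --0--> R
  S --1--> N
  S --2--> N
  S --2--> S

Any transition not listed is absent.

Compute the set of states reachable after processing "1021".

{L, M, N, P}

Start in {L}.
Read '1': L→{L, M}; now {L, M}.
Read '0': L→∅, M→{P}; now {P}.
Read '2': P→{L, M}; now {L, M}.
Read '1': L→{L, M}, M→{L, N, P}; now {L, M, N, P}.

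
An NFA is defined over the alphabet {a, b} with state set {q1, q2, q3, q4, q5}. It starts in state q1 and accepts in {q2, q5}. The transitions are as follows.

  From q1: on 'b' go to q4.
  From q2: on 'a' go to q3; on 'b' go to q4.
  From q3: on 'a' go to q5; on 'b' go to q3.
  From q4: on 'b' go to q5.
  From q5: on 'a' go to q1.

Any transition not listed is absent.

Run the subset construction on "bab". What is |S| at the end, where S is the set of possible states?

0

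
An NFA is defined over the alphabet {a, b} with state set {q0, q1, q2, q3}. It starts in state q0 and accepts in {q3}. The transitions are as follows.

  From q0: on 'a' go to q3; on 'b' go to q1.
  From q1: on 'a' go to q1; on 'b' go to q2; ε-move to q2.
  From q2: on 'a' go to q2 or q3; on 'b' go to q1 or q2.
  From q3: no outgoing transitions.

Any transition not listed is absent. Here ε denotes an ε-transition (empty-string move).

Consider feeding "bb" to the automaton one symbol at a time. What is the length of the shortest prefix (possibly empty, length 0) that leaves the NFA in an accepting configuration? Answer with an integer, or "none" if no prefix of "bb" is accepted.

Start in {q0}.
Read 'b': {q0} → {q1, q2}.
Read 'b': {q1, q2} → {q1, q2}.
No reachable set along the way intersects F.

none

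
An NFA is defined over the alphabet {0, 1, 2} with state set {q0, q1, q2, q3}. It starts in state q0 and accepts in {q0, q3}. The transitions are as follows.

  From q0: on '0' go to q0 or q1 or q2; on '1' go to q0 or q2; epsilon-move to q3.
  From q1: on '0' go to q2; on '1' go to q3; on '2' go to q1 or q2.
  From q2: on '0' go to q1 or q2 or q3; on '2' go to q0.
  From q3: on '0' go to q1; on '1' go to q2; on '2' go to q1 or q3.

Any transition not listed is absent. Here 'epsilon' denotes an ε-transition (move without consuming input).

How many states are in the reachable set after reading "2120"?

4

Start: ε-closure({q0}) = {q0, q3}.
Read '2': {q0, q3} → {q1, q3}.
Read '1': {q1, q3} → {q2, q3}.
Read '2': {q2, q3} → {q0, q1, q3}.
Read '0': {q0, q1, q3} → {q0, q1, q2, q3}.
That set has 4 states.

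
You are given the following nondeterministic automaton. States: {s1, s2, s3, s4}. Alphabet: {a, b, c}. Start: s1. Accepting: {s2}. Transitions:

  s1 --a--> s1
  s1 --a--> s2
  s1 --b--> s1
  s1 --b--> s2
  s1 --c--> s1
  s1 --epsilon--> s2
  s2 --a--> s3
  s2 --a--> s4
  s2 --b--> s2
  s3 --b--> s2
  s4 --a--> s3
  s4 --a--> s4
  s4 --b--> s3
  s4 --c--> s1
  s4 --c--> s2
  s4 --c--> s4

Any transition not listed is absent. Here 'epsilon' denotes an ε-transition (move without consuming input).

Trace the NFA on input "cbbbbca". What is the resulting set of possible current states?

{s1, s2, s3, s4}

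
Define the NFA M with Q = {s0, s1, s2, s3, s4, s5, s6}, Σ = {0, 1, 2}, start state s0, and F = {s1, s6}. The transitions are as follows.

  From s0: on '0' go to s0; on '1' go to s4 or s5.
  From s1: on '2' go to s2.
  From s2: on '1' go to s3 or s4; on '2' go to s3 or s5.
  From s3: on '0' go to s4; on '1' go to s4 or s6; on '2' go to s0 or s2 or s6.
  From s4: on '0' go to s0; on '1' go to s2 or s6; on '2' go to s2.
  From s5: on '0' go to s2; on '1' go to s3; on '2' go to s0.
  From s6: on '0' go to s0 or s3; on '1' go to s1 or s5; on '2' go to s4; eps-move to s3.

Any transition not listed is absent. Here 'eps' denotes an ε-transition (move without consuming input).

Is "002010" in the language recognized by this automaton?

No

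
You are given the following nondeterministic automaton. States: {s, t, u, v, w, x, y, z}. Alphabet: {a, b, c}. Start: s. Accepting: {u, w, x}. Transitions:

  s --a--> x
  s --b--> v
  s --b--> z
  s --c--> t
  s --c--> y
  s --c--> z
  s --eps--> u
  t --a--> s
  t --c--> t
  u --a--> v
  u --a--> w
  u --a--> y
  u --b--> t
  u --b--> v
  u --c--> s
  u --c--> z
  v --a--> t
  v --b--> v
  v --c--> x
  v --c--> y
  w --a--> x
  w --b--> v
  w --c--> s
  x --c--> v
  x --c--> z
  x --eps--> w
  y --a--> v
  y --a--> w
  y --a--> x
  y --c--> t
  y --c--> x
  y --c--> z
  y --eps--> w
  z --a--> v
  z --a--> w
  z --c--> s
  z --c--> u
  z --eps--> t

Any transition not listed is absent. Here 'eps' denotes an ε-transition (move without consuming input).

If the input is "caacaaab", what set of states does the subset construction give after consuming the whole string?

Start: ε-closure({s}) = {s, u}.
Read 'c': s→{t, y, z}, u→{s, z}; union {s, t, y, z}; ε-closure = {s, t, u, w, y, z}.
Read 'a': s→{x}, t→{s}, u→{v, w, y}, w→{x}, y→{v, w, x}, z→{v, w}; union {s, v, w, x, y}; ε-closure = {s, u, v, w, x, y}.
Read 'a': s→{x}, u→{v, w, y}, v→{t}, w→{x}, x→∅, y→{v, w, x}; now {t, v, w, x, y}.
Read 'c': t→{t}, v→{x, y}, w→{s}, x→{v, z}, y→{t, x, z}; union {s, t, v, x, y, z}; ε-closure = {s, t, u, v, w, x, y, z}.
Read 'a': s→{x}, t→{s}, u→{v, w, y}, v→{t}, w→{x}, x→∅, y→{v, w, x}, z→{v, w}; union {s, t, v, w, x, y}; ε-closure = {s, t, u, v, w, x, y}.
Read 'a': s→{x}, t→{s}, u→{v, w, y}, v→{t}, w→{x}, x→∅, y→{v, w, x}; union {s, t, v, w, x, y}; ε-closure = {s, t, u, v, w, x, y}.
Read 'a': s→{x}, t→{s}, u→{v, w, y}, v→{t}, w→{x}, x→∅, y→{v, w, x}; union {s, t, v, w, x, y}; ε-closure = {s, t, u, v, w, x, y}.
Read 'b': s→{v, z}, t→∅, u→{t, v}, v→{v}, w→{v}, x→∅, y→∅; now {t, v, z}.

{t, v, z}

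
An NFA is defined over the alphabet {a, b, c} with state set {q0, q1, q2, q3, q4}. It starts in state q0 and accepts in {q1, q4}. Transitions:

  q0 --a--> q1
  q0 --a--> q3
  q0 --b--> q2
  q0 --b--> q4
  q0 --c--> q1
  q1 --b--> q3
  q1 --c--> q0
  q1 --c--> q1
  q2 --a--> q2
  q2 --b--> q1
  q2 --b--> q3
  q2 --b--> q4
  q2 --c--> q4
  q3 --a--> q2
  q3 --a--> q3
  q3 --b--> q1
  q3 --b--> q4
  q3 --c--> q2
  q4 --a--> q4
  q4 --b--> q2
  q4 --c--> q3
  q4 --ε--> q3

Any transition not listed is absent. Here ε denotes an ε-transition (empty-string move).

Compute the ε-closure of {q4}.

{q3, q4}

Begin with {q4}.
ε-move q4 → q3; add q3.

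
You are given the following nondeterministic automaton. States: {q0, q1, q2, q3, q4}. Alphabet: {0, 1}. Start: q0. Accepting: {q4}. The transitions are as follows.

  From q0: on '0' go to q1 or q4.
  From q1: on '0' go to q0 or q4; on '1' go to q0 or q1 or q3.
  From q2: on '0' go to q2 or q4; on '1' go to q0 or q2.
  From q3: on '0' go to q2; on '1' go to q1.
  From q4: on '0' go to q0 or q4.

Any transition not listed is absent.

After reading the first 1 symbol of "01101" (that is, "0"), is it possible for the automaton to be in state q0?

Start in {q0}.
Read '0': q0→{q1, q4}; now {q1, q4}.
State q0 is not in {q1, q4}.

No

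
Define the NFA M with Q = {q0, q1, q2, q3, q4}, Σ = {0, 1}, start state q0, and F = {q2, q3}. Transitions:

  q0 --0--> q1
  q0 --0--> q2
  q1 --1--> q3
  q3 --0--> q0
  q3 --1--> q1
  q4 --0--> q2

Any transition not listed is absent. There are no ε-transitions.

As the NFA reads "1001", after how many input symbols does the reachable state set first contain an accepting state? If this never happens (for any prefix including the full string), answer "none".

Start in {q0}.
Read '1': q0→∅; now ∅.
The set is empty and remains empty for the remaining 3 symbols.
No reachable set along the way intersects F.

none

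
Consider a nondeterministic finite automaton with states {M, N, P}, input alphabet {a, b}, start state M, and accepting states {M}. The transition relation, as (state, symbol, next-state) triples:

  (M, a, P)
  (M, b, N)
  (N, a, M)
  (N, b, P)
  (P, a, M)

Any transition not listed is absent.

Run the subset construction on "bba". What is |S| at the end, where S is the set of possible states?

1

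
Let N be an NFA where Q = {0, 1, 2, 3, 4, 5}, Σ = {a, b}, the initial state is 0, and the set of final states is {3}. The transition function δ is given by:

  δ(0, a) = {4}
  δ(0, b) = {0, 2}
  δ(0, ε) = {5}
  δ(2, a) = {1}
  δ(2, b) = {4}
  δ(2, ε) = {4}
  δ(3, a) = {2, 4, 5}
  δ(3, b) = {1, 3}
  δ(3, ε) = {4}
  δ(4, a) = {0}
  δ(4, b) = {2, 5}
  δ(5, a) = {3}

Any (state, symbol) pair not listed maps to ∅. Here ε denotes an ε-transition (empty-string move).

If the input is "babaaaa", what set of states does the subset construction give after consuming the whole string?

Start: ε-closure({0}) = {0, 5}.
Read 'b': 0→{0, 2}, 5→∅; union {0, 2}; ε-closure = {0, 2, 4, 5}.
Read 'a': 0→{4}, 2→{1}, 4→{0}, 5→{3}; union {0, 1, 3, 4}; ε-closure = {0, 1, 3, 4, 5}.
Read 'b': 0→{0, 2}, 1→∅, 3→{1, 3}, 4→{2, 5}, 5→∅; union {0, 1, 2, 3, 5}; ε-closure = {0, 1, 2, 3, 4, 5}.
Read 'a': 0→{4}, 1→∅, 2→{1}, 3→{2, 4, 5}, 4→{0}, 5→{3}; now {0, 1, 2, 3, 4, 5}.
Read 'a': 0→{4}, 1→∅, 2→{1}, 3→{2, 4, 5}, 4→{0}, 5→{3}; now {0, 1, 2, 3, 4, 5}.
Read 'a': 0→{4}, 1→∅, 2→{1}, 3→{2, 4, 5}, 4→{0}, 5→{3}; now {0, 1, 2, 3, 4, 5}.
Read 'a': 0→{4}, 1→∅, 2→{1}, 3→{2, 4, 5}, 4→{0}, 5→{3}; now {0, 1, 2, 3, 4, 5}.

{0, 1, 2, 3, 4, 5}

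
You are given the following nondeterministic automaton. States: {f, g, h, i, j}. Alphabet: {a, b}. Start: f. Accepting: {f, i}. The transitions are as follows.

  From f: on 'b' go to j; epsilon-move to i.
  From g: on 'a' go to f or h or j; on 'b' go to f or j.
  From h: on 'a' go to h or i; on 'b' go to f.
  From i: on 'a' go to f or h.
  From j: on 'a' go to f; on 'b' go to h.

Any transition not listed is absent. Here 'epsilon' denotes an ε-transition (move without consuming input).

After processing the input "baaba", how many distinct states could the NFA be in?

3

Start: ε-closure({f}) = {f, i}.
Read 'b': f→{j}, i→∅; now {j}.
Read 'a': j→{f}; union {f}; ε-closure = {f, i}.
Read 'a': f→∅, i→{f, h}; union {f, h}; ε-closure = {f, h, i}.
Read 'b': f→{j}, h→{f}, i→∅; union {f, j}; ε-closure = {f, i, j}.
Read 'a': f→∅, i→{f, h}, j→{f}; union {f, h}; ε-closure = {f, h, i}.
That set has 3 states.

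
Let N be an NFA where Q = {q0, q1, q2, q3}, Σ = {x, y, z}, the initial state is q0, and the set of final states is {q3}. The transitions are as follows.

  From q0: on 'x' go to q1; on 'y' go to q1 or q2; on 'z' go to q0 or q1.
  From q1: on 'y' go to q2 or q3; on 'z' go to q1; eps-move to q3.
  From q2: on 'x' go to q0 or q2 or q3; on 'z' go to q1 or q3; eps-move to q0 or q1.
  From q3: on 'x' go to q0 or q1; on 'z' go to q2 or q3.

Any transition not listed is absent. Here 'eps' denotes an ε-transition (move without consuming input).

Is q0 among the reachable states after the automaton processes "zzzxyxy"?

Start in {q0}.
Read 'z': q0→{q0, q1}; union {q0, q1}; ε-closure = {q0, q1, q3}.
Read 'z': q0→{q0, q1}, q1→{q1}, q3→{q2, q3}; now {q0, q1, q2, q3}.
Read 'z': q0→{q0, q1}, q1→{q1}, q2→{q1, q3}, q3→{q2, q3}; now {q0, q1, q2, q3}.
Read 'x': q0→{q1}, q1→∅, q2→{q0, q2, q3}, q3→{q0, q1}; now {q0, q1, q2, q3}.
Read 'y': q0→{q1, q2}, q1→{q2, q3}, q2→∅, q3→∅; union {q1, q2, q3}; ε-closure = {q0, q1, q2, q3}.
Read 'x': q0→{q1}, q1→∅, q2→{q0, q2, q3}, q3→{q0, q1}; now {q0, q1, q2, q3}.
Read 'y': q0→{q1, q2}, q1→{q2, q3}, q2→∅, q3→∅; union {q1, q2, q3}; ε-closure = {q0, q1, q2, q3}.
State q0 is in {q0, q1, q2, q3}.

Yes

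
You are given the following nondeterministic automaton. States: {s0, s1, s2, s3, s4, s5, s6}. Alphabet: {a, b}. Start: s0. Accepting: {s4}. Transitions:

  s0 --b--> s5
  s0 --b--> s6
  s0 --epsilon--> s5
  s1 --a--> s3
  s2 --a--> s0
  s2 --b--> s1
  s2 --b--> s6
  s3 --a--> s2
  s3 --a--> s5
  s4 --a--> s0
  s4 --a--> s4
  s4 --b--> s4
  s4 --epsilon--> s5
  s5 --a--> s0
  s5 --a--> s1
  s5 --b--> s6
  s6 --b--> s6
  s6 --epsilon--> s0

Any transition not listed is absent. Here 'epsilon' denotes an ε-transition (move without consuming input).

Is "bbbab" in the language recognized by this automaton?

No

Start: ε-closure({s0}) = {s0, s5}.
Read 'b': s0→{s5, s6}, s5→{s6}; union {s5, s6}; ε-closure = {s0, s5, s6}.
Read 'b': s0→{s5, s6}, s5→{s6}, s6→{s6}; union {s5, s6}; ε-closure = {s0, s5, s6}.
Read 'b': s0→{s5, s6}, s5→{s6}, s6→{s6}; union {s5, s6}; ε-closure = {s0, s5, s6}.
Read 'a': s0→∅, s5→{s0, s1}, s6→∅; union {s0, s1}; ε-closure = {s0, s1, s5}.
Read 'b': s0→{s5, s6}, s1→∅, s5→{s6}; union {s5, s6}; ε-closure = {s0, s5, s6}.
The final set {s0, s5, s6} contains no accepting state.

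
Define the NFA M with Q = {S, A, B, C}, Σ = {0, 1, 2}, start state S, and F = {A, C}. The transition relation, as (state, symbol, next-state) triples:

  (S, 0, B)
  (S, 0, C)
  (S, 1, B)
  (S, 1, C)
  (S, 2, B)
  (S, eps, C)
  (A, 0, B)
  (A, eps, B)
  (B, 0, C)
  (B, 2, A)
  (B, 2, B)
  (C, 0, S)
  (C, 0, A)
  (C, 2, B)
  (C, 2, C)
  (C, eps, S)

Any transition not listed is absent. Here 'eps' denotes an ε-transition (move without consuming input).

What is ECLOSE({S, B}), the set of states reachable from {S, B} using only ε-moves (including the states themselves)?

{S, B, C}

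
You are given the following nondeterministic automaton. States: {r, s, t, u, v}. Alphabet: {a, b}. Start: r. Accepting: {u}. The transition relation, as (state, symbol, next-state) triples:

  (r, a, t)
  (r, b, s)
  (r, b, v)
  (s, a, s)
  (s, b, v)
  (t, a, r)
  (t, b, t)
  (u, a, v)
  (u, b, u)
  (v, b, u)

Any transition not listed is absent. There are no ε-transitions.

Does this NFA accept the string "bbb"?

Start in {r}.
Read 'b': r→{s, v}; now {s, v}.
Read 'b': s→{v}, v→{u}; now {u, v}.
Read 'b': u→{u}, v→{u}; now {u}.
The final set {u} contains the accepting state u.

Yes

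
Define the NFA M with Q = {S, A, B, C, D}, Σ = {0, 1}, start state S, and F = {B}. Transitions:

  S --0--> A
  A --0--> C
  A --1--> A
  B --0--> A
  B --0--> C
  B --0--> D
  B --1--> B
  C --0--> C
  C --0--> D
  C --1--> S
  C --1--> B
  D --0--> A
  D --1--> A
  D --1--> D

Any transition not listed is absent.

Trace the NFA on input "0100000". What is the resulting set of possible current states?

{A, C, D}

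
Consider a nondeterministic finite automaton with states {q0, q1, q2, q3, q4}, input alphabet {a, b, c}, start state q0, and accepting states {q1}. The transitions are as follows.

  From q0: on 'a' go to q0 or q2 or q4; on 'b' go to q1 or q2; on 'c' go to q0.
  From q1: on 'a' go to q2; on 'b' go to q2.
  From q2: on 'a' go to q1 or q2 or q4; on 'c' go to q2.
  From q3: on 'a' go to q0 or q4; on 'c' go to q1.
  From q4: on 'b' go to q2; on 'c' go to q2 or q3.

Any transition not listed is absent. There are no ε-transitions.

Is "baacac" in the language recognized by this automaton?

Start in {q0}.
Read 'b': q0→{q1, q2}; now {q1, q2}.
Read 'a': q1→{q2}, q2→{q1, q2, q4}; now {q1, q2, q4}.
Read 'a': q1→{q2}, q2→{q1, q2, q4}, q4→∅; now {q1, q2, q4}.
Read 'c': q1→∅, q2→{q2}, q4→{q2, q3}; now {q2, q3}.
Read 'a': q2→{q1, q2, q4}, q3→{q0, q4}; now {q0, q1, q2, q4}.
Read 'c': q0→{q0}, q1→∅, q2→{q2}, q4→{q2, q3}; now {q0, q2, q3}.
The final set {q0, q2, q3} contains no accepting state.

No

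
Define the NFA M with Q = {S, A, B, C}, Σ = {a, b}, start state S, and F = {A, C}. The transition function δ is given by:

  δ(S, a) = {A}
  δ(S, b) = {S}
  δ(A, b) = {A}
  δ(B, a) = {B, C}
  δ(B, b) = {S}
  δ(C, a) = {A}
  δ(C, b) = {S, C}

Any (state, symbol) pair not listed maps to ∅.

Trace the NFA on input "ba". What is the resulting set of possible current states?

Start in {S}.
Read 'b': S→{S}; now {S}.
Read 'a': S→{A}; now {A}.

{A}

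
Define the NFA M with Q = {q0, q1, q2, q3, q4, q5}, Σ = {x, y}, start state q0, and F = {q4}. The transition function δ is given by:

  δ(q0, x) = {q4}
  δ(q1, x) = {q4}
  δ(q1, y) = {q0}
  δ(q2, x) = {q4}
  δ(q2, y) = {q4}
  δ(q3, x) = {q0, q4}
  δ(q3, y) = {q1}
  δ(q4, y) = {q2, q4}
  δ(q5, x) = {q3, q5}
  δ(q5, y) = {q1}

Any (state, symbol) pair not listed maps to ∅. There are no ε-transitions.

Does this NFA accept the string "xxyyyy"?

No

Start in {q0}.
Read 'x': q0→{q4}; now {q4}.
Read 'x': q4→∅; now ∅.
The set is empty and remains empty for the remaining 4 symbols.
The final set ∅ contains no accepting state.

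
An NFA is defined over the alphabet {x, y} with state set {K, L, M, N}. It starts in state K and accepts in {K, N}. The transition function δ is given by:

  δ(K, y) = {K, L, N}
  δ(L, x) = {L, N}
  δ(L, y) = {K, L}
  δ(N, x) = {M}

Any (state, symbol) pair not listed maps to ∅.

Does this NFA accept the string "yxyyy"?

Yes

Start in {K}.
Read 'y': K→{K, L, N}; now {K, L, N}.
Read 'x': K→∅, L→{L, N}, N→{M}; now {L, M, N}.
Read 'y': L→{K, L}, M→∅, N→∅; now {K, L}.
Read 'y': K→{K, L, N}, L→{K, L}; now {K, L, N}.
Read 'y': K→{K, L, N}, L→{K, L}, N→∅; now {K, L, N}.
The final set {K, L, N} contains the accepting states K, N.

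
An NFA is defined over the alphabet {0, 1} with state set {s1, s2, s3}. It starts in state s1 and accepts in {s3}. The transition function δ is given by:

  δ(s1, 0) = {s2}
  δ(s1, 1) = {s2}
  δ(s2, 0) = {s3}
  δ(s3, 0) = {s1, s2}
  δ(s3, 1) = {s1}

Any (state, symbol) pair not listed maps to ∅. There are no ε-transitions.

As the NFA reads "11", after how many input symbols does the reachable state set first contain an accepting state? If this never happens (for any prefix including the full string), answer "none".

none

Start in {s1}.
Read '1': {s1} → {s2}.
Read '1': {s2} → ∅.
No reachable set along the way intersects F.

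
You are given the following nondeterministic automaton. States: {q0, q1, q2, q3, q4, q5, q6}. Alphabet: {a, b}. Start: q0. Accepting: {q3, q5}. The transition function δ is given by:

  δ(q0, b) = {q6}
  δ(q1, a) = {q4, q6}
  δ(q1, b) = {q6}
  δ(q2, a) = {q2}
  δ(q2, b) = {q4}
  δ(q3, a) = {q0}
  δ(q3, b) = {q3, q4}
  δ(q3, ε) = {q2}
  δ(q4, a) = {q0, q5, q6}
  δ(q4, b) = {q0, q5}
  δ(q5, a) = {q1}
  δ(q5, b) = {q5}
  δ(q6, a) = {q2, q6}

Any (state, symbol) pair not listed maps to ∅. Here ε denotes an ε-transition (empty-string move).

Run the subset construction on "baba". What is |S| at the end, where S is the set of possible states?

3

Start in {q0}.
Read 'b': q0→{q6}; now {q6}.
Read 'a': q6→{q2, q6}; now {q2, q6}.
Read 'b': q2→{q4}, q6→∅; now {q4}.
Read 'a': q4→{q0, q5, q6}; now {q0, q5, q6}.
That set has 3 states.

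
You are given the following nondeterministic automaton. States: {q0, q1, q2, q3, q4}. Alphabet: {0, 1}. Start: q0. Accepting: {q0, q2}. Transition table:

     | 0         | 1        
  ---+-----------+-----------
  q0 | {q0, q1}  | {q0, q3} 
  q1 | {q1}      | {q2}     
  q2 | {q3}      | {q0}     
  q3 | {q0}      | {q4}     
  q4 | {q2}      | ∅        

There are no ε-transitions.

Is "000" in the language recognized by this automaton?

Start in {q0}.
Read '0': {q0} → {q0, q1}.
Read '0': {q0, q1} → {q0, q1}.
Read '0': {q0, q1} → {q0, q1}.
The final set {q0, q1} contains the accepting state q0.

Yes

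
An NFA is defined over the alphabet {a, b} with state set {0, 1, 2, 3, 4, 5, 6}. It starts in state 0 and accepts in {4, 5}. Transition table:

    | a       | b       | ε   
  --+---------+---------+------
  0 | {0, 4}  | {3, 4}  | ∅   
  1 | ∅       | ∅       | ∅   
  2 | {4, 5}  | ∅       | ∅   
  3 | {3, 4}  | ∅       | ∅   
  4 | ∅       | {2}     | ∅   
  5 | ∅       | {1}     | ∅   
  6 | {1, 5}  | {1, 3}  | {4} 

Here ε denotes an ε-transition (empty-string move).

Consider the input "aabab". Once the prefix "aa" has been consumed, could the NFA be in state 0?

Yes

Start in {0}.
Read 'a': 0→{0, 4}; now {0, 4}.
Read 'a': 0→{0, 4}, 4→∅; now {0, 4}.
State 0 is in {0, 4}.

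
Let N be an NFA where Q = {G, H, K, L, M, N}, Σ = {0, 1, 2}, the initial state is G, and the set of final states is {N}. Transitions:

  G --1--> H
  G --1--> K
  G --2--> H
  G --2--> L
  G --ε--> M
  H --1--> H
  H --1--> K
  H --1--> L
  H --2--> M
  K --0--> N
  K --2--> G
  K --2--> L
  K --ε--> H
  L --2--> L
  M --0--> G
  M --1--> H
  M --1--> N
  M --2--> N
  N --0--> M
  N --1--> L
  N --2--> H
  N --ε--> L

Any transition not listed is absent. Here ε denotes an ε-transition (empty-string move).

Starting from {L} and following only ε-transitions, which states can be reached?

{L}

Begin with {L}.
No ε-moves leave this set, so the closure equals the set itself.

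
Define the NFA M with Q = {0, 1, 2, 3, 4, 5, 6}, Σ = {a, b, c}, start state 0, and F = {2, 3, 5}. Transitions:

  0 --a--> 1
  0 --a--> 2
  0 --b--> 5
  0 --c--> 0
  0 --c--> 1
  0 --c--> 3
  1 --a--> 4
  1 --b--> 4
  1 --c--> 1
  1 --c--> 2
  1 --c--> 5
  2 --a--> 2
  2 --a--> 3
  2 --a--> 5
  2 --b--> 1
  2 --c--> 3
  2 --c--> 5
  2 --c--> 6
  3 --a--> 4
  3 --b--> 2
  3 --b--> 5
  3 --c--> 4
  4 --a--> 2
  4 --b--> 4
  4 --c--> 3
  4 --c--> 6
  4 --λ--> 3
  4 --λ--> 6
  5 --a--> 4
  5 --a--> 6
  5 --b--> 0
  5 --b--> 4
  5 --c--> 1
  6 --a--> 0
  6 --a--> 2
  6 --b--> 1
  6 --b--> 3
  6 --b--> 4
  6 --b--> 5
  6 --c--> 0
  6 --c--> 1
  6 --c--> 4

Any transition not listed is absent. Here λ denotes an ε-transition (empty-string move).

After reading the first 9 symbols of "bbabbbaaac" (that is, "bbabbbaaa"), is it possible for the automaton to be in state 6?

Yes

Start in {0}.
Read 'b': 0→{5}; now {5}.
Read 'b': 5→{0, 4}; union {0, 4}; ε-closure = {0, 3, 4, 6}.
Read 'a': 0→{1, 2}, 3→{4}, 4→{2}, 6→{0, 2}; union {0, 1, 2, 4}; ε-closure = {0, 1, 2, 3, 4, 6}.
Read 'b': 0→{5}, 1→{4}, 2→{1}, 3→{2, 5}, 4→{4}, 6→{1, 3, 4, 5}; union {1, 2, 3, 4, 5}; ε-closure = {1, 2, 3, 4, 5, 6}.
Read 'b': 1→{4}, 2→{1}, 3→{2, 5}, 4→{4}, 5→{0, 4}, 6→{1, 3, 4, 5}; union {0, 1, 2, 3, 4, 5}; ε-closure = {0, 1, 2, 3, 4, 5, 6}.
Read 'b': 0→{5}, 1→{4}, 2→{1}, 3→{2, 5}, 4→{4}, 5→{0, 4}, 6→{1, 3, 4, 5}; union {0, 1, 2, 3, 4, 5}; ε-closure = {0, 1, 2, 3, 4, 5, 6}.
Read 'a': 0→{1, 2}, 1→{4}, 2→{2, 3, 5}, 3→{4}, 4→{2}, 5→{4, 6}, 6→{0, 2}; now {0, 1, 2, 3, 4, 5, 6}.
Read 'a': 0→{1, 2}, 1→{4}, 2→{2, 3, 5}, 3→{4}, 4→{2}, 5→{4, 6}, 6→{0, 2}; now {0, 1, 2, 3, 4, 5, 6}.
Read 'a': 0→{1, 2}, 1→{4}, 2→{2, 3, 5}, 3→{4}, 4→{2}, 5→{4, 6}, 6→{0, 2}; now {0, 1, 2, 3, 4, 5, 6}.
State 6 is in {0, 1, 2, 3, 4, 5, 6}.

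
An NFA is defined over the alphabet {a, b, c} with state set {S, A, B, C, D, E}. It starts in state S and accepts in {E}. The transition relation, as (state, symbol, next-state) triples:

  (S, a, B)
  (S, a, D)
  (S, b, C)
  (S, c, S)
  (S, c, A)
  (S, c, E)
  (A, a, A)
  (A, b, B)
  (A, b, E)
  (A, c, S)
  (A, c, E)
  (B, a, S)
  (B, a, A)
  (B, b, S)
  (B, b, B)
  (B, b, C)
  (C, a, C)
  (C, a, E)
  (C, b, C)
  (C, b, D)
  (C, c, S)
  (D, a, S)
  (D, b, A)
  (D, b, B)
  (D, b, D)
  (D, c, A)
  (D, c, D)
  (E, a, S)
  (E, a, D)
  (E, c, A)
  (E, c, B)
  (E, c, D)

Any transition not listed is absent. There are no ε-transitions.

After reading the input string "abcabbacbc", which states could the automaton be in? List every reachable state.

{S, A, B, D, E}

Start in {S}.
Read 'a': S→{B, D}; now {B, D}.
Read 'b': B→{S, B, C}, D→{A, B, D}; now {S, A, B, C, D}.
Read 'c': S→{S, A, E}, A→{S, E}, B→∅, C→{S}, D→{A, D}; now {S, A, D, E}.
Read 'a': S→{B, D}, A→{A}, D→{S}, E→{S, D}; now {S, A, B, D}.
Read 'b': S→{C}, A→{B, E}, B→{S, B, C}, D→{A, B, D}; now {S, A, B, C, D, E}.
Read 'b': S→{C}, A→{B, E}, B→{S, B, C}, C→{C, D}, D→{A, B, D}, E→∅; now {S, A, B, C, D, E}.
Read 'a': S→{B, D}, A→{A}, B→{S, A}, C→{C, E}, D→{S}, E→{S, D}; now {S, A, B, C, D, E}.
Read 'c': S→{S, A, E}, A→{S, E}, B→∅, C→{S}, D→{A, D}, E→{A, B, D}; now {S, A, B, D, E}.
Read 'b': S→{C}, A→{B, E}, B→{S, B, C}, D→{A, B, D}, E→∅; now {S, A, B, C, D, E}.
Read 'c': S→{S, A, E}, A→{S, E}, B→∅, C→{S}, D→{A, D}, E→{A, B, D}; now {S, A, B, D, E}.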